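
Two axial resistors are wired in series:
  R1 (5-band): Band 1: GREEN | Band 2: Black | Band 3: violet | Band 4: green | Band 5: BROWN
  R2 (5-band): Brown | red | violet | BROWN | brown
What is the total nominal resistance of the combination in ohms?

R1: green, black, violet → 507; green ×10^5 → 50700000 Ω.
R2: brown, red, violet → 127; brown ×10 → 1270 Ω.
Series: 50700000 + 1270 = 50701270 Ω.

50701270 Ω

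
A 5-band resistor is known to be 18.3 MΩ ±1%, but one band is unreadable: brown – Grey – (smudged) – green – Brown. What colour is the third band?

orange

18300000 Ω = 183 × 10^5.
The third band gives digit 3 of the significand, and 3 is orange.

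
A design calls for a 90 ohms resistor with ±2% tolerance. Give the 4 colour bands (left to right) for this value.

90 Ω = 90 × 10^0.
9 → white
0 → black
Multiplier 10^0 → black.
±2% tolerance → red.

white, black, black, red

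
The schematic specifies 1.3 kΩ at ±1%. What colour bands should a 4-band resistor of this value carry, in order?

1300 Ω = 13 × 10^2.
1 → brown
3 → orange
Multiplier 10^2 → red.
±1% tolerance → brown.

brown, orange, red, brown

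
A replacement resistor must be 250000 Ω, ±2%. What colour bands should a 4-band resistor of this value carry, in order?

250000 Ω = 25 × 10^4.
2 → red
5 → green
Multiplier 10^4 → yellow.
±2% tolerance → red.

red, green, yellow, red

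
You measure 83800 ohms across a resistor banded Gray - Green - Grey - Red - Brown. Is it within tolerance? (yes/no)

Grey → 8 (first significant figure)
Green → 5 (second significant figure)
Grey → 8 (third significant figure)
Red → ×10^2 multiplier
Brown → ±1% tolerance
858 × 100 = 85800 Ω
Allowed range: 84942 Ω to 86658 Ω.
83800 ohms lies outside that range.

no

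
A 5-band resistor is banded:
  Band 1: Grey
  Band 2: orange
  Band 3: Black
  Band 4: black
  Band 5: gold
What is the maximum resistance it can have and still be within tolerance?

Grey → 8 (first significant figure)
Orange → 3 (second significant figure)
Black → 0 (third significant figure)
Black → ×1 multiplier
Gold → ±5% tolerance
830 × 1 = 830 Ω
Maximum = 830 × (1 + 5/100) = 871.5 Ω.

871.5 Ω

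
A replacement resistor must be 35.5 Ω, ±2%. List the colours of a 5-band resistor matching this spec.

orange, green, green, gold, red

35.5 Ω = 355 × 10^-1.
3 → orange
5 → green
5 → green
Multiplier 10^-1 → gold.
±2% tolerance → red.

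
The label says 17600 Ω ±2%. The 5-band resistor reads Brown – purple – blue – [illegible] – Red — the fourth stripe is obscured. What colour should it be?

red

17600 Ω = 176 × 10^2.
The fourth band is the multiplier, 10^2, which is red.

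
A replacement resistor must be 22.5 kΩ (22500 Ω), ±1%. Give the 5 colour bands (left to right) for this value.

22500 Ω = 225 × 10^2.
2 → red
2 → red
5 → green
Multiplier 10^2 → red.
±1% tolerance → brown.

red, red, green, red, brown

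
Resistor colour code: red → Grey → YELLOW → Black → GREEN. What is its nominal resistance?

Red → 2 (first significant figure)
Grey → 8 (second significant figure)
Yellow → 4 (third significant figure)
Black → ×1 multiplier
284 × 1 = 284 Ω

284 Ω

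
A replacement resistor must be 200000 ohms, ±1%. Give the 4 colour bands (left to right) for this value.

red, black, yellow, brown

200000 Ω = 20 × 10^4.
2 → red
0 → black
Multiplier 10^4 → yellow.
±1% tolerance → brown.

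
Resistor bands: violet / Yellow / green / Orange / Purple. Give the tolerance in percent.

±0.1%

The last band, violet, is the tolerance band.
Violet corresponds to ±0.1%.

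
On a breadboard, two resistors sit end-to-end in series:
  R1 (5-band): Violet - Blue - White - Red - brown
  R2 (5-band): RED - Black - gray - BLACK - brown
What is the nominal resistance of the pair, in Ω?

R1: violet, blue, white → 769; red ×10^2 → 76900 Ω.
R2: red, black, grey → 208; black ×1 → 208 Ω.
Series: 76900 + 208 = 77108 Ω.

77108 Ω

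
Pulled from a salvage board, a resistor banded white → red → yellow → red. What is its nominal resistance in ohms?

White → 9 (first significant figure)
Red → 2 (second significant figure)
Yellow → ×10^4 multiplier
92 × 10000 = 920000 Ω

920000 Ω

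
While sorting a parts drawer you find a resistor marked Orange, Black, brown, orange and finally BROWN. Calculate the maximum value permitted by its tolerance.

304010 Ω

Orange → 3 (first significant figure)
Black → 0 (second significant figure)
Brown → 1 (third significant figure)
Orange → ×10^3 multiplier
Brown → ±1% tolerance
301 × 1000 = 301000 Ω
Maximum = 301000 × (1 + 1/100) = 304010 Ω.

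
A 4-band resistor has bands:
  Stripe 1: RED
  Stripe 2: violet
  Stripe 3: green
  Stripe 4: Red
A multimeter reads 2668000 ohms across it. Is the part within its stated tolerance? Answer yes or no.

Red → 2 (first significant figure)
Violet → 7 (second significant figure)
Green → ×10^5 multiplier
Red → ±2% tolerance
27 × 100000 = 2700000 Ω
Allowed range: 2646000 Ω to 2754000 Ω.
2668000 ohms lies inside that range.

yes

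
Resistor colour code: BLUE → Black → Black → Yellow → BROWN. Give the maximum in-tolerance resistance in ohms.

6060000 Ω

Blue → 6 (first significant figure)
Black → 0 (second significant figure)
Black → 0 (third significant figure)
Yellow → ×10^4 multiplier
Brown → ±1% tolerance
600 × 10000 = 6000000 Ω
Maximum = 6000000 × (1 + 1/100) = 6060000 Ω.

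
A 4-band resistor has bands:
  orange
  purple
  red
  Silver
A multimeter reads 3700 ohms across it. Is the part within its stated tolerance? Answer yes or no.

yes

Orange → 3 (first significant figure)
Violet → 7 (second significant figure)
Red → ×10^2 multiplier
Silver → ±10% tolerance
37 × 100 = 3700 Ω
Allowed range: 3330 Ω to 4070 Ω.
3700 ohms lies inside that range.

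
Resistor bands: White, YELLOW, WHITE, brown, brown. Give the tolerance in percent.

The last band, brown, is the tolerance band.
Brown corresponds to ±1%.

±1%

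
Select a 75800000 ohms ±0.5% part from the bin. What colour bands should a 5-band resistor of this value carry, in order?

violet, green, grey, green, green

75800000 Ω = 758 × 10^5.
7 → violet
5 → green
8 → grey
Multiplier 10^5 → green.
±0.5% tolerance → green.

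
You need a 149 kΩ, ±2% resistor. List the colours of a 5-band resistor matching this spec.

149000 Ω = 149 × 10^3.
1 → brown
4 → yellow
9 → white
Multiplier 10^3 → orange.
±2% tolerance → red.

brown, yellow, white, orange, red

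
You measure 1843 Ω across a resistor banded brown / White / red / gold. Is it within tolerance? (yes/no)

Brown → 1 (first significant figure)
White → 9 (second significant figure)
Red → ×10^2 multiplier
Gold → ±5% tolerance
19 × 100 = 1900 Ω
Allowed range: 1805 Ω to 1995 Ω.
1843 Ω lies inside that range.

yes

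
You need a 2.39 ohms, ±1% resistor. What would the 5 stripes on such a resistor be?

2.39 Ω = 239 × 10^-2.
2 → red
3 → orange
9 → white
Multiplier 10^-2 → silver.
±1% tolerance → brown.

red, orange, white, silver, brown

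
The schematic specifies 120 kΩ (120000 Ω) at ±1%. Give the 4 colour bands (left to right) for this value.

120000 Ω = 12 × 10^4.
1 → brown
2 → red
Multiplier 10^4 → yellow.
±1% tolerance → brown.

brown, red, yellow, brown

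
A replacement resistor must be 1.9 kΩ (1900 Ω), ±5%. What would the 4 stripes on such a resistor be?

1900 Ω = 19 × 10^2.
1 → brown
9 → white
Multiplier 10^2 → red.
±5% tolerance → gold.

brown, white, red, gold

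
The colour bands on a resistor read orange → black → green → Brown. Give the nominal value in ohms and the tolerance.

Orange → 3 (first significant figure)
Black → 0 (second significant figure)
Green → ×10^5 multiplier
Brown → ±1% tolerance
30 × 100000 = 3000000 Ω

3000000 Ω ±1%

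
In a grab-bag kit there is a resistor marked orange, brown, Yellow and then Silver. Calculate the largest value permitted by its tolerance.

Orange → 3 (first significant figure)
Brown → 1 (second significant figure)
Yellow → ×10^4 multiplier
Silver → ±10% tolerance
31 × 10000 = 310000 Ω
Largest = 310000 × (1 + 10/100) = 341000 Ω.

341000 Ω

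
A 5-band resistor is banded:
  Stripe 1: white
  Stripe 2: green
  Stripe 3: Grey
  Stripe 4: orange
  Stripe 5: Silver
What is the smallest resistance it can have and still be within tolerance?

White → 9 (first significant figure)
Green → 5 (second significant figure)
Grey → 8 (third significant figure)
Orange → ×10^3 multiplier
Silver → ±10% tolerance
958 × 1000 = 958000 Ω
Smallest = 958000 × (1 − 10/100) = 862200 Ω.

862200 Ω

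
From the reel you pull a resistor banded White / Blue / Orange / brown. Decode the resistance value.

96000 Ω

White → 9 (first significant figure)
Blue → 6 (second significant figure)
Orange → ×10^3 multiplier
96 × 1000 = 96000 Ω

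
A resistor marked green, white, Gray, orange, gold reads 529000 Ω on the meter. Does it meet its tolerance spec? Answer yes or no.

no

Green → 5 (first significant figure)
White → 9 (second significant figure)
Grey → 8 (third significant figure)
Orange → ×10^3 multiplier
Gold → ±5% tolerance
598 × 1000 = 598000 Ω
Allowed range: 568100 Ω to 627900 Ω.
529000 Ω lies outside that range.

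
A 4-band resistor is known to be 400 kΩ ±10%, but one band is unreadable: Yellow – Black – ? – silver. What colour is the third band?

yellow

400000 Ω = 40 × 10^4.
The third band is the multiplier, 10^4, which is yellow.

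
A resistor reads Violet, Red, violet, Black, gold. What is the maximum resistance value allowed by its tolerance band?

Violet → 7 (first significant figure)
Red → 2 (second significant figure)
Violet → 7 (third significant figure)
Black → ×1 multiplier
Gold → ±5% tolerance
727 × 1 = 727 Ω
Maximum = 727 × (1 + 5/100) = 763.35 Ω.

763.35 Ω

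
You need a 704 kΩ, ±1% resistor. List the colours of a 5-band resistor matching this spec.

violet, black, yellow, orange, brown

704000 Ω = 704 × 10^3.
7 → violet
0 → black
4 → yellow
Multiplier 10^3 → orange.
±1% tolerance → brown.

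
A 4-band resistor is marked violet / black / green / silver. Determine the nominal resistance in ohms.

7000000 Ω

Violet → 7 (first significant figure)
Black → 0 (second significant figure)
Green → ×10^5 multiplier
70 × 100000 = 7000000 Ω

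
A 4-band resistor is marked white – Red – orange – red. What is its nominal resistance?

White → 9 (first significant figure)
Red → 2 (second significant figure)
Orange → ×10^3 multiplier
92 × 1000 = 92000 Ω

92000 Ω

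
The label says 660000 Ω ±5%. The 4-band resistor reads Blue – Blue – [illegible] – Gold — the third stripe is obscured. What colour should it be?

yellow

660000 Ω = 66 × 10^4.
The third band is the multiplier, 10^4, which is yellow.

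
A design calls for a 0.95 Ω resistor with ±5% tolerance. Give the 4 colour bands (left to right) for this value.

white, green, silver, gold

0.95 Ω = 95 × 10^-2.
9 → white
5 → green
Multiplier 10^-2 → silver.
±5% tolerance → gold.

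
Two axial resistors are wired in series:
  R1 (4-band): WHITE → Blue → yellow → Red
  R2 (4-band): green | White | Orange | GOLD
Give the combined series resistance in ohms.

1019000 Ω

R1: white, blue → 96; yellow ×10^4 → 960000 Ω.
R2: green, white → 59; orange ×10^3 → 59000 Ω.
Series: 960000 + 59000 = 1019000 Ω.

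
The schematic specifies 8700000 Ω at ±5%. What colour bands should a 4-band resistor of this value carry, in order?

grey, violet, green, gold

8700000 Ω = 87 × 10^5.
8 → grey
7 → violet
Multiplier 10^5 → green.
±5% tolerance → gold.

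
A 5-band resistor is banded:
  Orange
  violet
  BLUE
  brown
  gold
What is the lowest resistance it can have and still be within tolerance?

Orange → 3 (first significant figure)
Violet → 7 (second significant figure)
Blue → 6 (third significant figure)
Brown → ×10 multiplier
Gold → ±5% tolerance
376 × 10 = 3760 Ω
Lowest = 3760 × (1 − 5/100) = 3572 Ω.

3572 Ω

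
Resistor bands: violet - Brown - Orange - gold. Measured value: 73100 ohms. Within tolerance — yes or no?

Violet → 7 (first significant figure)
Brown → 1 (second significant figure)
Orange → ×10^3 multiplier
Gold → ±5% tolerance
71 × 1000 = 71000 Ω
Allowed range: 67450 Ω to 74550 Ω.
73100 ohms lies inside that range.

yes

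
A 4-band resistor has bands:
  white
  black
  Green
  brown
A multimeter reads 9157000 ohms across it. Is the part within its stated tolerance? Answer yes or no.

no

White → 9 (first significant figure)
Black → 0 (second significant figure)
Green → ×10^5 multiplier
Brown → ±1% tolerance
90 × 100000 = 9000000 Ω
Allowed range: 8910000 Ω to 9090000 Ω.
9157000 ohms lies outside that range.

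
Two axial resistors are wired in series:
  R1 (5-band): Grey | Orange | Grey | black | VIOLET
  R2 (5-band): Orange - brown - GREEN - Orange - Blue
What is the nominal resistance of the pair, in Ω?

315838 Ω

R1: grey, orange, grey → 838; black ×1 → 838 Ω.
R2: orange, brown, green → 315; orange ×10^3 → 315000 Ω.
Series: 838 + 315000 = 315838 Ω.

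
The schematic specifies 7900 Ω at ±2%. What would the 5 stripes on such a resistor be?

violet, white, black, brown, red

7900 Ω = 790 × 10^1.
7 → violet
9 → white
0 → black
Multiplier 10^1 → brown.
±2% tolerance → red.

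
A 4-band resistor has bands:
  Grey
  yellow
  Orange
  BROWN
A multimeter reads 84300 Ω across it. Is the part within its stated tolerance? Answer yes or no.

yes

Grey → 8 (first significant figure)
Yellow → 4 (second significant figure)
Orange → ×10^3 multiplier
Brown → ±1% tolerance
84 × 1000 = 84000 Ω
Allowed range: 83160 Ω to 84840 Ω.
84300 Ω lies inside that range.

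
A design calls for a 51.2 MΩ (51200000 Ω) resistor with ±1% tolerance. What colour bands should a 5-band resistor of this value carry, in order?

51200000 Ω = 512 × 10^5.
5 → green
1 → brown
2 → red
Multiplier 10^5 → green.
±1% tolerance → brown.

green, brown, red, green, brown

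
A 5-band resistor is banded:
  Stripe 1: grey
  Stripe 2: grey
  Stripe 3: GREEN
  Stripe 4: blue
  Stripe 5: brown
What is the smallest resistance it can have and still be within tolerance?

876150000 Ω

Grey → 8 (first significant figure)
Grey → 8 (second significant figure)
Green → 5 (third significant figure)
Blue → ×10^6 multiplier
Brown → ±1% tolerance
885 × 1000000 = 885000000 Ω
Smallest = 885000000 × (1 − 1/100) = 876150000 Ω.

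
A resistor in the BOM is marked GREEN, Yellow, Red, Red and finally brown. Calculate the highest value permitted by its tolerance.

Green → 5 (first significant figure)
Yellow → 4 (second significant figure)
Red → 2 (third significant figure)
Red → ×10^2 multiplier
Brown → ±1% tolerance
542 × 100 = 54200 Ω
Highest = 54200 × (1 + 1/100) = 54742 Ω.

54742 Ω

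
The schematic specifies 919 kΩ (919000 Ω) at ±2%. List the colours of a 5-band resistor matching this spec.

919000 Ω = 919 × 10^3.
9 → white
1 → brown
9 → white
Multiplier 10^3 → orange.
±2% tolerance → red.

white, brown, white, orange, red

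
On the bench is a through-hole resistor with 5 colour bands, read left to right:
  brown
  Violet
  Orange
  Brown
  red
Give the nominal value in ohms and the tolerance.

Brown → 1 (first significant figure)
Violet → 7 (second significant figure)
Orange → 3 (third significant figure)
Brown → ×10 multiplier
Red → ±2% tolerance
173 × 10 = 1730 Ω

1730 Ω ±2%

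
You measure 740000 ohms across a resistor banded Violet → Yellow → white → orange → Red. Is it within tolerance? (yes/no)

Violet → 7 (first significant figure)
Yellow → 4 (second significant figure)
White → 9 (third significant figure)
Orange → ×10^3 multiplier
Red → ±2% tolerance
749 × 1000 = 749000 Ω
Allowed range: 734020 Ω to 763980 Ω.
740000 ohms lies inside that range.

yes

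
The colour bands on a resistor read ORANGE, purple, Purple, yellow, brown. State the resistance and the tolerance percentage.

Orange → 3 (first significant figure)
Violet → 7 (second significant figure)
Violet → 7 (third significant figure)
Yellow → ×10^4 multiplier
Brown → ±1% tolerance
377 × 10000 = 3770000 Ω

3770000 Ω ±1%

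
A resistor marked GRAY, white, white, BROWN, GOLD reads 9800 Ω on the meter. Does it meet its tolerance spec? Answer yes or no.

no

Grey → 8 (first significant figure)
White → 9 (second significant figure)
White → 9 (third significant figure)
Brown → ×10 multiplier
Gold → ±5% tolerance
899 × 10 = 8990 Ω
Allowed range: 8540.5 Ω to 9439.5 Ω.
9800 Ω lies outside that range.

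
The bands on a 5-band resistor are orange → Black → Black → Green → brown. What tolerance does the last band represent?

±1%

The last band, brown, is the tolerance band.
Brown corresponds to ±1%.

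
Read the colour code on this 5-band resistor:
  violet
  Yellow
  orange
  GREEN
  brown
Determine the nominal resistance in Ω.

74300000 Ω

Violet → 7 (first significant figure)
Yellow → 4 (second significant figure)
Orange → 3 (third significant figure)
Green → ×10^5 multiplier
743 × 100000 = 74300000 Ω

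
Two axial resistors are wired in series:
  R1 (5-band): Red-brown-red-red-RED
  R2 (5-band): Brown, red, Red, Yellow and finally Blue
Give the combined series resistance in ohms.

R1: red, brown, red → 212; red ×10^2 → 21200 Ω.
R2: brown, red, red → 122; yellow ×10^4 → 1220000 Ω.
Series: 21200 + 1220000 = 1241200 Ω.

1241200 Ω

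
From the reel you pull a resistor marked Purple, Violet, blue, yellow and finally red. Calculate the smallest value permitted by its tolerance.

7604800 Ω

Violet → 7 (first significant figure)
Violet → 7 (second significant figure)
Blue → 6 (third significant figure)
Yellow → ×10^4 multiplier
Red → ±2% tolerance
776 × 10000 = 7760000 Ω
Smallest = 7760000 × (1 − 2/100) = 7604800 Ω.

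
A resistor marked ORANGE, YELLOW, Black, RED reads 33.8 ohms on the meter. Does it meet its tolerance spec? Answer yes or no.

Orange → 3 (first significant figure)
Yellow → 4 (second significant figure)
Black → ×1 multiplier
Red → ±2% tolerance
34 × 1 = 34 Ω
Allowed range: 33.32 Ω to 34.68 Ω.
33.8 ohms lies inside that range.

yes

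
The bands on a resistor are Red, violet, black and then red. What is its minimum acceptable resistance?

26.46 Ω

Red → 2 (first significant figure)
Violet → 7 (second significant figure)
Black → ×1 multiplier
Red → ±2% tolerance
27 × 1 = 27 Ω
Minimum = 27 × (1 − 2/100) = 26.46 Ω.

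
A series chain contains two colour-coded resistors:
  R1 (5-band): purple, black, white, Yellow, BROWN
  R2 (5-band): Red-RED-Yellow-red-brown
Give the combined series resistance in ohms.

7112400 Ω

R1: violet, black, white → 709; yellow ×10^4 → 7090000 Ω.
R2: red, red, yellow → 224; red ×10^2 → 22400 Ω.
Series: 7090000 + 22400 = 7112400 Ω.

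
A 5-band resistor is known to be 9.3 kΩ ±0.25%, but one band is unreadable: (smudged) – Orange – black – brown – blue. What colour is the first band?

9300 Ω = 930 × 10^1.
The first band gives digit 9 of the significand, and 9 is white.

white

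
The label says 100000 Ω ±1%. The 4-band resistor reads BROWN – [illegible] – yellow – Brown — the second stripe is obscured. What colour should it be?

black

100000 Ω = 10 × 10^4.
The second band gives digit 0 of the significand, and 0 is black.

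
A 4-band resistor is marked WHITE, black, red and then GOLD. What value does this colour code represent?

White → 9 (first significant figure)
Black → 0 (second significant figure)
Red → ×10^2 multiplier
90 × 100 = 9000 Ω

9000 Ω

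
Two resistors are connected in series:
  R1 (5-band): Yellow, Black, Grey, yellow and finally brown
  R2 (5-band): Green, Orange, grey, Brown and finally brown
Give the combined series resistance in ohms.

4085380 Ω

R1: yellow, black, grey → 408; yellow ×10^4 → 4080000 Ω.
R2: green, orange, grey → 538; brown ×10 → 5380 Ω.
Series: 4080000 + 5380 = 4085380 Ω.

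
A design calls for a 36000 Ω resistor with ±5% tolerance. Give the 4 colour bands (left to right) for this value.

orange, blue, orange, gold

36000 Ω = 36 × 10^3.
3 → orange
6 → blue
Multiplier 10^3 → orange.
±5% tolerance → gold.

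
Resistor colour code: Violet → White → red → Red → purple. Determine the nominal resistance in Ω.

Violet → 7 (first significant figure)
White → 9 (second significant figure)
Red → 2 (third significant figure)
Red → ×10^2 multiplier
792 × 100 = 79200 Ω

79200 Ω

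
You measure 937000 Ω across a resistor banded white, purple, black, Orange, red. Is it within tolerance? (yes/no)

no

White → 9 (first significant figure)
Violet → 7 (second significant figure)
Black → 0 (third significant figure)
Orange → ×10^3 multiplier
Red → ±2% tolerance
970 × 1000 = 970000 Ω
Allowed range: 950600 Ω to 989400 Ω.
937000 Ω lies outside that range.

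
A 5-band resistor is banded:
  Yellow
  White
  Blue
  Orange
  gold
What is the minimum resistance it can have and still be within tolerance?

Yellow → 4 (first significant figure)
White → 9 (second significant figure)
Blue → 6 (third significant figure)
Orange → ×10^3 multiplier
Gold → ±5% tolerance
496 × 1000 = 496000 Ω
Minimum = 496000 × (1 − 5/100) = 471200 Ω.

471200 Ω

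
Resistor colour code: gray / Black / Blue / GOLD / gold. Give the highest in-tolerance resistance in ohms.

84.63 Ω

Grey → 8 (first significant figure)
Black → 0 (second significant figure)
Blue → 6 (third significant figure)
Gold → ×0.1 multiplier
Gold → ±5% tolerance
806 × 0.1 = 80.6 Ω
Highest = 80.6 × (1 + 5/100) = 84.63 Ω.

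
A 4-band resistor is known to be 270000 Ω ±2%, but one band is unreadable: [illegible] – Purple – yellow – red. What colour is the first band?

red

270000 Ω = 27 × 10^4.
The first band gives digit 2 of the significand, and 2 is red.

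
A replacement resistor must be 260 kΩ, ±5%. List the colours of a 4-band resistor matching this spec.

red, blue, yellow, gold

260000 Ω = 26 × 10^4.
2 → red
6 → blue
Multiplier 10^4 → yellow.
±5% tolerance → gold.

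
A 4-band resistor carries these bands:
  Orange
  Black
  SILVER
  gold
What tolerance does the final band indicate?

The last band, gold, is the tolerance band.
Gold corresponds to ±5%.

±5%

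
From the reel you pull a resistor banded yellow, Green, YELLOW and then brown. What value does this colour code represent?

450000 Ω

Yellow → 4 (first significant figure)
Green → 5 (second significant figure)
Yellow → ×10^4 multiplier
45 × 10000 = 450000 Ω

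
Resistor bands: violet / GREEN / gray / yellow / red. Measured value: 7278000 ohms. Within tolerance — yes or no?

Violet → 7 (first significant figure)
Green → 5 (second significant figure)
Grey → 8 (third significant figure)
Yellow → ×10^4 multiplier
Red → ±2% tolerance
758 × 10000 = 7580000 Ω
Allowed range: 7428400 Ω to 7731600 Ω.
7278000 ohms lies outside that range.

no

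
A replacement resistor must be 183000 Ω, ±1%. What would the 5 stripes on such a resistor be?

brown, grey, orange, orange, brown

183000 Ω = 183 × 10^3.
1 → brown
8 → grey
3 → orange
Multiplier 10^3 → orange.
±1% tolerance → brown.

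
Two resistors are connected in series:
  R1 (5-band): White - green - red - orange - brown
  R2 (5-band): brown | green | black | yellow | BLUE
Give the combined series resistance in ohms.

R1: white, green, red → 952; orange ×10^3 → 952000 Ω.
R2: brown, green, black → 150; yellow ×10^4 → 1500000 Ω.
Series: 952000 + 1500000 = 2452000 Ω.

2452000 Ω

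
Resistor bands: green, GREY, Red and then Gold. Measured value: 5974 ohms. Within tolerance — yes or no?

Green → 5 (first significant figure)
Grey → 8 (second significant figure)
Red → ×10^2 multiplier
Gold → ±5% tolerance
58 × 100 = 5800 Ω
Allowed range: 5510 Ω to 6090 Ω.
5974 ohms lies inside that range.

yes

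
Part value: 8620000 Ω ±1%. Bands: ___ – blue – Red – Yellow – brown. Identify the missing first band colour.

grey

8620000 Ω = 862 × 10^4.
The first band gives digit 8 of the significand, and 8 is grey.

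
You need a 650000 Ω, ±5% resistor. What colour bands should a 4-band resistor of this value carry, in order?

blue, green, yellow, gold

650000 Ω = 65 × 10^4.
6 → blue
5 → green
Multiplier 10^4 → yellow.
±5% tolerance → gold.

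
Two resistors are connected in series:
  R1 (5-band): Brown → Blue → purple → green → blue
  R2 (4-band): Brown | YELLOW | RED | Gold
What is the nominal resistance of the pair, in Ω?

16701400 Ω

R1: brown, blue, violet → 167; green ×10^5 → 16700000 Ω.
R2: brown, yellow → 14; red ×10^2 → 1400 Ω.
Series: 16700000 + 1400 = 16701400 Ω.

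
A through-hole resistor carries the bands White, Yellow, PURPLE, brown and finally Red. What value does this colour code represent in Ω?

White → 9 (first significant figure)
Yellow → 4 (second significant figure)
Violet → 7 (third significant figure)
Brown → ×10 multiplier
947 × 10 = 9470 Ω

9470 Ω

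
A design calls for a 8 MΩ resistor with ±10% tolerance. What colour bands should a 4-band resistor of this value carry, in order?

grey, black, green, silver

8000000 Ω = 80 × 10^5.
8 → grey
0 → black
Multiplier 10^5 → green.
±10% tolerance → silver.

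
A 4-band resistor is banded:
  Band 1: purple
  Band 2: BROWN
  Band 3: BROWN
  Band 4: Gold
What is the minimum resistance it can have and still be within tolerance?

674.5 Ω

Violet → 7 (first significant figure)
Brown → 1 (second significant figure)
Brown → ×10 multiplier
Gold → ±5% tolerance
71 × 10 = 710 Ω
Minimum = 710 × (1 − 5/100) = 674.5 Ω.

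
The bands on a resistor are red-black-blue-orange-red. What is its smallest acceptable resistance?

Red → 2 (first significant figure)
Black → 0 (second significant figure)
Blue → 6 (third significant figure)
Orange → ×10^3 multiplier
Red → ±2% tolerance
206 × 1000 = 206000 Ω
Smallest = 206000 × (1 − 2/100) = 201880 Ω.

201880 Ω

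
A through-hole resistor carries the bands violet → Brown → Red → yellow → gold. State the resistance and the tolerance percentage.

7120000 Ω ±5%

Violet → 7 (first significant figure)
Brown → 1 (second significant figure)
Red → 2 (third significant figure)
Yellow → ×10^4 multiplier
Gold → ±5% tolerance
712 × 10000 = 7120000 Ω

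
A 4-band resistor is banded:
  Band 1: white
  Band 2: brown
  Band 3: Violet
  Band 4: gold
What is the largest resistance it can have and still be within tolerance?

955500000 Ω

White → 9 (first significant figure)
Brown → 1 (second significant figure)
Violet → ×10^7 multiplier
Gold → ±5% tolerance
91 × 10000000 = 910000000 Ω
Largest = 910000000 × (1 + 5/100) = 955500000 Ω.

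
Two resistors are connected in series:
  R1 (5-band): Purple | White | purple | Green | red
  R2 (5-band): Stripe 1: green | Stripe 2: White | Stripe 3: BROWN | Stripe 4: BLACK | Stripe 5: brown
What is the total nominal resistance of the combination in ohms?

79700591 Ω

R1: violet, white, violet → 797; green ×10^5 → 79700000 Ω.
R2: green, white, brown → 591; black ×1 → 591 Ω.
Series: 79700000 + 591 = 79700591 Ω.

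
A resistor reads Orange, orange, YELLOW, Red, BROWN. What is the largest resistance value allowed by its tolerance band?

Orange → 3 (first significant figure)
Orange → 3 (second significant figure)
Yellow → 4 (third significant figure)
Red → ×10^2 multiplier
Brown → ±1% tolerance
334 × 100 = 33400 Ω
Largest = 33400 × (1 + 1/100) = 33734 Ω.

33734 Ω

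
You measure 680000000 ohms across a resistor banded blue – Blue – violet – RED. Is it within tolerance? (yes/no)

no

Blue → 6 (first significant figure)
Blue → 6 (second significant figure)
Violet → ×10^7 multiplier
Red → ±2% tolerance
66 × 10000000 = 660000000 Ω
Allowed range: 646800000 Ω to 673200000 Ω.
680000000 ohms lies outside that range.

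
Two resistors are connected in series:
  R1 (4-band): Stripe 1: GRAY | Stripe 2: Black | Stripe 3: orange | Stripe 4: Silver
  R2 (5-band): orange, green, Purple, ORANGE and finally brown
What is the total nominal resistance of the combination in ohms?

437000 Ω

R1: grey, black → 80; orange ×10^3 → 80000 Ω.
R2: orange, green, violet → 357; orange ×10^3 → 357000 Ω.
Series: 80000 + 357000 = 437000 Ω.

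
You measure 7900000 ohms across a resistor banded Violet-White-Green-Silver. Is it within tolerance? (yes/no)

yes

Violet → 7 (first significant figure)
White → 9 (second significant figure)
Green → ×10^5 multiplier
Silver → ±10% tolerance
79 × 100000 = 7900000 Ω
Allowed range: 7110000 Ω to 8690000 Ω.
7900000 ohms lies inside that range.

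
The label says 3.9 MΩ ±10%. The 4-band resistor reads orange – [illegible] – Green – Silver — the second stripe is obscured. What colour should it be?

3900000 Ω = 39 × 10^5.
The second band gives digit 9 of the significand, and 9 is white.

white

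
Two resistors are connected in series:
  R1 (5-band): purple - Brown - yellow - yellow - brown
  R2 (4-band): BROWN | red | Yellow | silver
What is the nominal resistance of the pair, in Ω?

R1: violet, brown, yellow → 714; yellow ×10^4 → 7140000 Ω.
R2: brown, red → 12; yellow ×10^4 → 120000 Ω.
Series: 7140000 + 120000 = 7260000 Ω.

7260000 Ω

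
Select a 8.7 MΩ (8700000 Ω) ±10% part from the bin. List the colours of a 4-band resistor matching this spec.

8700000 Ω = 87 × 10^5.
8 → grey
7 → violet
Multiplier 10^5 → green.
±10% tolerance → silver.

grey, violet, green, silver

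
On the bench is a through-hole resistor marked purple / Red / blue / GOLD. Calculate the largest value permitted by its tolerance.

75600000 Ω

Violet → 7 (first significant figure)
Red → 2 (second significant figure)
Blue → ×10^6 multiplier
Gold → ±5% tolerance
72 × 1000000 = 72000000 Ω
Largest = 72000000 × (1 + 5/100) = 75600000 Ω.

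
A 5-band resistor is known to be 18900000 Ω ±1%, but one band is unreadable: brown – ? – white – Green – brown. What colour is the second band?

grey

18900000 Ω = 189 × 10^5.
The second band gives digit 8 of the significand, and 8 is grey.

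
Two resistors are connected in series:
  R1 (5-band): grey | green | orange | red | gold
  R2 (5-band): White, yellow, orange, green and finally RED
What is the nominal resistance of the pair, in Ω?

94385300 Ω

R1: grey, green, orange → 853; red ×10^2 → 85300 Ω.
R2: white, yellow, orange → 943; green ×10^5 → 94300000 Ω.
Series: 85300 + 94300000 = 94385300 Ω.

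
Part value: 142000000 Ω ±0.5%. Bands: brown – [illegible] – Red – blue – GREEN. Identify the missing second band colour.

142000000 Ω = 142 × 10^6.
The second band gives digit 4 of the significand, and 4 is yellow.

yellow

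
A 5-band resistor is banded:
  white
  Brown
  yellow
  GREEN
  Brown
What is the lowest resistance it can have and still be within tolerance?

90486000 Ω

White → 9 (first significant figure)
Brown → 1 (second significant figure)
Yellow → 4 (third significant figure)
Green → ×10^5 multiplier
Brown → ±1% tolerance
914 × 100000 = 91400000 Ω
Lowest = 91400000 × (1 − 1/100) = 90486000 Ω.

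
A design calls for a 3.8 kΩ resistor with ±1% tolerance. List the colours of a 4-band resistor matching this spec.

orange, grey, red, brown

3800 Ω = 38 × 10^2.
3 → orange
8 → grey
Multiplier 10^2 → red.
±1% tolerance → brown.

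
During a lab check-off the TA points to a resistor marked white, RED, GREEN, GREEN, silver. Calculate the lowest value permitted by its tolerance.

83250000 Ω

White → 9 (first significant figure)
Red → 2 (second significant figure)
Green → 5 (third significant figure)
Green → ×10^5 multiplier
Silver → ±10% tolerance
925 × 100000 = 92500000 Ω
Lowest = 92500000 × (1 − 10/100) = 83250000 Ω.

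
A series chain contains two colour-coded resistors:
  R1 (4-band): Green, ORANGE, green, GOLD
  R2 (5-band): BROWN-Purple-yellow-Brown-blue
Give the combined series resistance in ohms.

R1: green, orange → 53; green ×10^5 → 5300000 Ω.
R2: brown, violet, yellow → 174; brown ×10 → 1740 Ω.
Series: 5300000 + 1740 = 5301740 Ω.

5301740 Ω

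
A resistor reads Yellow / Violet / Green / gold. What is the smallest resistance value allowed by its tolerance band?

Yellow → 4 (first significant figure)
Violet → 7 (second significant figure)
Green → ×10^5 multiplier
Gold → ±5% tolerance
47 × 100000 = 4700000 Ω
Smallest = 4700000 × (1 − 5/100) = 4465000 Ω.

4465000 Ω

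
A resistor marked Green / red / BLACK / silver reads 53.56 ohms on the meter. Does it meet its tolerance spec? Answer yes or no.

yes

Green → 5 (first significant figure)
Red → 2 (second significant figure)
Black → ×1 multiplier
Silver → ±10% tolerance
52 × 1 = 52 Ω
Allowed range: 46.8 Ω to 57.2 Ω.
53.56 ohms lies inside that range.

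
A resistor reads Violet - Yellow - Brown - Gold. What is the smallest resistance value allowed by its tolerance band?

Violet → 7 (first significant figure)
Yellow → 4 (second significant figure)
Brown → ×10 multiplier
Gold → ±5% tolerance
74 × 10 = 740 Ω
Smallest = 740 × (1 − 5/100) = 703 Ω.

703 Ω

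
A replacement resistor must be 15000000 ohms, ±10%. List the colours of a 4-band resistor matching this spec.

15000000 Ω = 15 × 10^6.
1 → brown
5 → green
Multiplier 10^6 → blue.
±10% tolerance → silver.

brown, green, blue, silver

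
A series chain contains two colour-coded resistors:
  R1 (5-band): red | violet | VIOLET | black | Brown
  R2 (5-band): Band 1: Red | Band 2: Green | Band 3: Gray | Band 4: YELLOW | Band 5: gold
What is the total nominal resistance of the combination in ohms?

R1: red, violet, violet → 277; black ×1 → 277 Ω.
R2: red, green, grey → 258; yellow ×10^4 → 2580000 Ω.
Series: 277 + 2580000 = 2580277 Ω.

2580277 Ω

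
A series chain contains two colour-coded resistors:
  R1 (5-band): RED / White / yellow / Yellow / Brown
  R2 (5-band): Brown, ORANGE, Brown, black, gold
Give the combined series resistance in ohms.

2940131 Ω

R1: red, white, yellow → 294; yellow ×10^4 → 2940000 Ω.
R2: brown, orange, brown → 131; black ×1 → 131 Ω.
Series: 2940000 + 131 = 2940131 Ω.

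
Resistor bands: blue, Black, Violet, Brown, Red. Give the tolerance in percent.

±2%

The last band, red, is the tolerance band.
Red corresponds to ±2%.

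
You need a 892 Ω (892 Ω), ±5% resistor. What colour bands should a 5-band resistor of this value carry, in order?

892 Ω = 892 × 10^0.
8 → grey
9 → white
2 → red
Multiplier 10^0 → black.
±5% tolerance → gold.

grey, white, red, black, gold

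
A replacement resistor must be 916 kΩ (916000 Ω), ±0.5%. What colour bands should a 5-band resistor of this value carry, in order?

916000 Ω = 916 × 10^3.
9 → white
1 → brown
6 → blue
Multiplier 10^3 → orange.
±0.5% tolerance → green.

white, brown, blue, orange, green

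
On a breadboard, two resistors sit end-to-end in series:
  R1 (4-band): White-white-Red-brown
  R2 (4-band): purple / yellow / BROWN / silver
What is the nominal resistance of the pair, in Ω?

10640 Ω

R1: white, white → 99; red ×10^2 → 9900 Ω.
R2: violet, yellow → 74; brown ×10 → 740 Ω.
Series: 9900 + 740 = 10640 Ω.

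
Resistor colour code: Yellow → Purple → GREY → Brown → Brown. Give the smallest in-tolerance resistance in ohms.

4732.2 Ω

Yellow → 4 (first significant figure)
Violet → 7 (second significant figure)
Grey → 8 (third significant figure)
Brown → ×10 multiplier
Brown → ±1% tolerance
478 × 10 = 4780 Ω
Smallest = 4780 × (1 − 1/100) = 4732.2 Ω.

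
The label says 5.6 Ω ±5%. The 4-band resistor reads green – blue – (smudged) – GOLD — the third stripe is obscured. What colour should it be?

gold

5.6 Ω = 56 × 10^-1.
The third band is the multiplier, 10^-1, which is gold.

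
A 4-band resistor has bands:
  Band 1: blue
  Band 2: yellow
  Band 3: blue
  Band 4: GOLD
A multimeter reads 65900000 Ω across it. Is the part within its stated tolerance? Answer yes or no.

Blue → 6 (first significant figure)
Yellow → 4 (second significant figure)
Blue → ×10^6 multiplier
Gold → ±5% tolerance
64 × 1000000 = 64000000 Ω
Allowed range: 60800000 Ω to 67200000 Ω.
65900000 Ω lies inside that range.

yes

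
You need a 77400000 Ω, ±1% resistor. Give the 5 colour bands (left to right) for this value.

violet, violet, yellow, green, brown

77400000 Ω = 774 × 10^5.
7 → violet
7 → violet
4 → yellow
Multiplier 10^5 → green.
±1% tolerance → brown.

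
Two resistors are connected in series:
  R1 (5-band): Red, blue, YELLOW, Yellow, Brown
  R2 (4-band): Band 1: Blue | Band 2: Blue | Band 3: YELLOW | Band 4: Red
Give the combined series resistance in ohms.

3300000 Ω

R1: red, blue, yellow → 264; yellow ×10^4 → 2640000 Ω.
R2: blue, blue → 66; yellow ×10^4 → 660000 Ω.
Series: 2640000 + 660000 = 3300000 Ω.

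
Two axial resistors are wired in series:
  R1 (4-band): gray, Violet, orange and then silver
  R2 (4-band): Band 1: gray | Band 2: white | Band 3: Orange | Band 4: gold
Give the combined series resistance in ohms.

176000 Ω

R1: grey, violet → 87; orange ×10^3 → 87000 Ω.
R2: grey, white → 89; orange ×10^3 → 89000 Ω.
Series: 87000 + 89000 = 176000 Ω.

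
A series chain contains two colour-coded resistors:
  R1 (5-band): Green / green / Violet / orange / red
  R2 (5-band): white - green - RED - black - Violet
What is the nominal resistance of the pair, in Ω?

557952 Ω

R1: green, green, violet → 557; orange ×10^3 → 557000 Ω.
R2: white, green, red → 952; black ×1 → 952 Ω.
Series: 557000 + 952 = 557952 Ω.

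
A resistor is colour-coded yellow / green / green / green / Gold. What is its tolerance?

±5%

The last band, gold, is the tolerance band.
Gold corresponds to ±5%.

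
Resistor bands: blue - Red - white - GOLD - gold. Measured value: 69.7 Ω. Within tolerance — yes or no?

no

Blue → 6 (first significant figure)
Red → 2 (second significant figure)
White → 9 (third significant figure)
Gold → ×0.1 multiplier
Gold → ±5% tolerance
629 × 0.1 = 62.9 Ω
Allowed range: 59.755 Ω to 66.045 Ω.
69.7 Ω lies outside that range.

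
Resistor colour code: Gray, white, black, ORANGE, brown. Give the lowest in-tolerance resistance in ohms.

Grey → 8 (first significant figure)
White → 9 (second significant figure)
Black → 0 (third significant figure)
Orange → ×10^3 multiplier
Brown → ±1% tolerance
890 × 1000 = 890000 Ω
Lowest = 890000 × (1 − 1/100) = 881100 Ω.

881100 Ω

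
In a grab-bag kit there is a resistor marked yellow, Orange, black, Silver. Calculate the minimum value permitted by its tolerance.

38.7 Ω

Yellow → 4 (first significant figure)
Orange → 3 (second significant figure)
Black → ×1 multiplier
Silver → ±10% tolerance
43 × 1 = 43 Ω
Minimum = 43 × (1 − 10/100) = 38.7 Ω.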